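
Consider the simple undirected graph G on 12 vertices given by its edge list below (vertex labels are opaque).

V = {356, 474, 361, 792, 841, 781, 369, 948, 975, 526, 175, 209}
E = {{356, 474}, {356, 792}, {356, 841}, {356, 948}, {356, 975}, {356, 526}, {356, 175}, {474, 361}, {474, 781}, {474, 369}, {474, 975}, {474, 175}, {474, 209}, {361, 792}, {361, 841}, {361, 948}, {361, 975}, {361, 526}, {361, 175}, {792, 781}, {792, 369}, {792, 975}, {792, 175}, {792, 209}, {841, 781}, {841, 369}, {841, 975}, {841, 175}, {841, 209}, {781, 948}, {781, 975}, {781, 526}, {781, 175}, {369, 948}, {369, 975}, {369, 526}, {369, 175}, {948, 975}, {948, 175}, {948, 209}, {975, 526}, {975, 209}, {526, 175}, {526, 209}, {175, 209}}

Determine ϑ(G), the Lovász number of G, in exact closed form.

5

deg(175) = 10; N(175) = {356, 474, 361, 792, 841, 781, 369, 948, 526, 209}.
deg(361) = 7; N(361) = {474, 792, 841, 948, 975, 526, 175}.
N(526) = {356, 361, 781, 369, 975, 175, 209}, |N(526)| = 7.
N(474) = {356, 361, 781, 369, 975, 175, 209}, |N(474)| = 7.
Complete multipartite on [5, 5, 2]: sandwich collapses at ϑ=5.
ϑ(G) ≈ 5.00000000.
Check 5 ≤ 5 ≤ 5: collapsed.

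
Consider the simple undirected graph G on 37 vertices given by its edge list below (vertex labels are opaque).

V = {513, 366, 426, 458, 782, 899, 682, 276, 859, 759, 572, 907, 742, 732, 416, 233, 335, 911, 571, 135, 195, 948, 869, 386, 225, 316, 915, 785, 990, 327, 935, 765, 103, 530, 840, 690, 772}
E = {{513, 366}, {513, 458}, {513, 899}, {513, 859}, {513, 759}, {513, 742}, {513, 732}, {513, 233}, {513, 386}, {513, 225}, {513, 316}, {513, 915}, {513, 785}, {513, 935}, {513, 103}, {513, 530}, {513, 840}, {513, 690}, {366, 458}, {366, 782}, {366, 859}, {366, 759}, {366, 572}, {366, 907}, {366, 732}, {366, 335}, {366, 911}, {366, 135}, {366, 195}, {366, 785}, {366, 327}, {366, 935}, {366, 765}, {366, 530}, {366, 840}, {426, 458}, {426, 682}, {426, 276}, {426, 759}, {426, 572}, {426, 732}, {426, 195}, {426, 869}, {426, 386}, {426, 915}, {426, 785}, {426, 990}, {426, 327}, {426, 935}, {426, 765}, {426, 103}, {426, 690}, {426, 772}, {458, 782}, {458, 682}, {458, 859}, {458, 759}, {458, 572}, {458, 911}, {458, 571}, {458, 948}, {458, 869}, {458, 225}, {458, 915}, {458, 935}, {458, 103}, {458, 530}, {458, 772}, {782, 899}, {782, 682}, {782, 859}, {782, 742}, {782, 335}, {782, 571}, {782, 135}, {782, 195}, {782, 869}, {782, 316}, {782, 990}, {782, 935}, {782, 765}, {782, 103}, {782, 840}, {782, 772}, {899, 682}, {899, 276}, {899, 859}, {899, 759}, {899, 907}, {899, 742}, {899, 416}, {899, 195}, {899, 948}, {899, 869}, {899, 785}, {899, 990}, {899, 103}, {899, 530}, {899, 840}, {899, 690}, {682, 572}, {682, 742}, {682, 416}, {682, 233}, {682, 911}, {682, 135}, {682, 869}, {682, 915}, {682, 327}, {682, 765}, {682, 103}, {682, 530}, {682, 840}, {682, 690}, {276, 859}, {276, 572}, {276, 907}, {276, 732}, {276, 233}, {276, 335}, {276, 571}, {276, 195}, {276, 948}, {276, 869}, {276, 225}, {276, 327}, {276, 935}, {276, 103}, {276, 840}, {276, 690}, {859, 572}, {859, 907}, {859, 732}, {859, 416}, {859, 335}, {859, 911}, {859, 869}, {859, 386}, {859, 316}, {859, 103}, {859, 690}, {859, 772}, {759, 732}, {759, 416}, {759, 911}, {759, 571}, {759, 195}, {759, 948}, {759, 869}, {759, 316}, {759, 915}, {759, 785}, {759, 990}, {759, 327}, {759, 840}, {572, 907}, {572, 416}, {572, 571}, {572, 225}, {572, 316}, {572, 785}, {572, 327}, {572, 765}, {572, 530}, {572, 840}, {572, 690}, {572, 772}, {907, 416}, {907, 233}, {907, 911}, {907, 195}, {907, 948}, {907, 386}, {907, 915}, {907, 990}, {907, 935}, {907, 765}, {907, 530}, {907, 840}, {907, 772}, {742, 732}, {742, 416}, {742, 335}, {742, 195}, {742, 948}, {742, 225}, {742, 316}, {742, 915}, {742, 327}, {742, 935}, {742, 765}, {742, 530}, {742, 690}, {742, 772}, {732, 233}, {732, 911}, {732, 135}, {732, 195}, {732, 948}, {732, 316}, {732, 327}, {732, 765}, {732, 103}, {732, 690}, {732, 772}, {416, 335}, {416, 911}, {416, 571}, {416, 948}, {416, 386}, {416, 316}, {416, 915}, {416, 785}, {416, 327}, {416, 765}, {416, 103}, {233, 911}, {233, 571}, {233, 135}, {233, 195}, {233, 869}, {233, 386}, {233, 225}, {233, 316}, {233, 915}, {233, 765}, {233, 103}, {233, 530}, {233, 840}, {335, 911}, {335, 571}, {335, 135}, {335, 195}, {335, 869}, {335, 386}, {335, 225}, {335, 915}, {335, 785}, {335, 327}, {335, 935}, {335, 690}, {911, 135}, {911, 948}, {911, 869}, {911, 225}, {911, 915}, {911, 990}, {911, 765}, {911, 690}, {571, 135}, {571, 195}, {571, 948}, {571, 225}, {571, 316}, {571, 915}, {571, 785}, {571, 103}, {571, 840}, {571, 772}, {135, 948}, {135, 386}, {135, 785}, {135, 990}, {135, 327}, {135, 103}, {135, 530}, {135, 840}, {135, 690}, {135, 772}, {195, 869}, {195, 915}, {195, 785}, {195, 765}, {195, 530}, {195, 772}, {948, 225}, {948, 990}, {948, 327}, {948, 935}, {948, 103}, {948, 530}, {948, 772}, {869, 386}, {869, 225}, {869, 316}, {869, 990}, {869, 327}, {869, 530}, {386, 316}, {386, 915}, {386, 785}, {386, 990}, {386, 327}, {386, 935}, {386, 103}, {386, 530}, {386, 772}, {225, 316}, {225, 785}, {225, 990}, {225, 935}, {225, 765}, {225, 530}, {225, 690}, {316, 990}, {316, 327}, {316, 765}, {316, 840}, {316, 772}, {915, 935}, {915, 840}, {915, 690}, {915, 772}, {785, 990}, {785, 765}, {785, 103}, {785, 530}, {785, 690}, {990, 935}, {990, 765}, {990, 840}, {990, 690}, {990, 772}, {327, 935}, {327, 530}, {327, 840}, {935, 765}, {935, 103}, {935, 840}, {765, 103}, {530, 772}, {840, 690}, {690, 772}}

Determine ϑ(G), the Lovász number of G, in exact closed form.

sqrt(37)

N(759) = {513, 366, 426, 458, 899, 732, 416, 911, 571, 195, 948, 869, 316, 915, 785, 990, 327, 840}, |N(759)| = 18.
Vertex 907 has 18 neighbors: 366, 899, 276, 859, 572, 416, 233, 911, 195, 948, 386, 915, 990, 935, 765, 530, 840, 772.
deg(859) = 18; N(859) = {513, 366, 458, 782, 899, 276, 572, 907, 732, 416, 335, 911, 869, 386, 316, 103, 690, 772}.
Vertex 335 has 18 neighbors: 366, 782, 276, 859, 742, 416, 911, 571, 135, 195, 869, 386, 225, 915, 785, 327, 935, 690.
deg(v) = 18 for all v (|V|=37); strongly regular (37,18,8,9).
spec(A) ≈ [18.0, 2.5414, -3.5414] (distinct, 4 d.p.).
Lovász: ϑ = −37(-sqrt(37)/2 - 1/2)/(18+-(-sqrt(37)/2 - 1/2)) = sqrt(37).
ϑ(G) ≈ 6.082762530.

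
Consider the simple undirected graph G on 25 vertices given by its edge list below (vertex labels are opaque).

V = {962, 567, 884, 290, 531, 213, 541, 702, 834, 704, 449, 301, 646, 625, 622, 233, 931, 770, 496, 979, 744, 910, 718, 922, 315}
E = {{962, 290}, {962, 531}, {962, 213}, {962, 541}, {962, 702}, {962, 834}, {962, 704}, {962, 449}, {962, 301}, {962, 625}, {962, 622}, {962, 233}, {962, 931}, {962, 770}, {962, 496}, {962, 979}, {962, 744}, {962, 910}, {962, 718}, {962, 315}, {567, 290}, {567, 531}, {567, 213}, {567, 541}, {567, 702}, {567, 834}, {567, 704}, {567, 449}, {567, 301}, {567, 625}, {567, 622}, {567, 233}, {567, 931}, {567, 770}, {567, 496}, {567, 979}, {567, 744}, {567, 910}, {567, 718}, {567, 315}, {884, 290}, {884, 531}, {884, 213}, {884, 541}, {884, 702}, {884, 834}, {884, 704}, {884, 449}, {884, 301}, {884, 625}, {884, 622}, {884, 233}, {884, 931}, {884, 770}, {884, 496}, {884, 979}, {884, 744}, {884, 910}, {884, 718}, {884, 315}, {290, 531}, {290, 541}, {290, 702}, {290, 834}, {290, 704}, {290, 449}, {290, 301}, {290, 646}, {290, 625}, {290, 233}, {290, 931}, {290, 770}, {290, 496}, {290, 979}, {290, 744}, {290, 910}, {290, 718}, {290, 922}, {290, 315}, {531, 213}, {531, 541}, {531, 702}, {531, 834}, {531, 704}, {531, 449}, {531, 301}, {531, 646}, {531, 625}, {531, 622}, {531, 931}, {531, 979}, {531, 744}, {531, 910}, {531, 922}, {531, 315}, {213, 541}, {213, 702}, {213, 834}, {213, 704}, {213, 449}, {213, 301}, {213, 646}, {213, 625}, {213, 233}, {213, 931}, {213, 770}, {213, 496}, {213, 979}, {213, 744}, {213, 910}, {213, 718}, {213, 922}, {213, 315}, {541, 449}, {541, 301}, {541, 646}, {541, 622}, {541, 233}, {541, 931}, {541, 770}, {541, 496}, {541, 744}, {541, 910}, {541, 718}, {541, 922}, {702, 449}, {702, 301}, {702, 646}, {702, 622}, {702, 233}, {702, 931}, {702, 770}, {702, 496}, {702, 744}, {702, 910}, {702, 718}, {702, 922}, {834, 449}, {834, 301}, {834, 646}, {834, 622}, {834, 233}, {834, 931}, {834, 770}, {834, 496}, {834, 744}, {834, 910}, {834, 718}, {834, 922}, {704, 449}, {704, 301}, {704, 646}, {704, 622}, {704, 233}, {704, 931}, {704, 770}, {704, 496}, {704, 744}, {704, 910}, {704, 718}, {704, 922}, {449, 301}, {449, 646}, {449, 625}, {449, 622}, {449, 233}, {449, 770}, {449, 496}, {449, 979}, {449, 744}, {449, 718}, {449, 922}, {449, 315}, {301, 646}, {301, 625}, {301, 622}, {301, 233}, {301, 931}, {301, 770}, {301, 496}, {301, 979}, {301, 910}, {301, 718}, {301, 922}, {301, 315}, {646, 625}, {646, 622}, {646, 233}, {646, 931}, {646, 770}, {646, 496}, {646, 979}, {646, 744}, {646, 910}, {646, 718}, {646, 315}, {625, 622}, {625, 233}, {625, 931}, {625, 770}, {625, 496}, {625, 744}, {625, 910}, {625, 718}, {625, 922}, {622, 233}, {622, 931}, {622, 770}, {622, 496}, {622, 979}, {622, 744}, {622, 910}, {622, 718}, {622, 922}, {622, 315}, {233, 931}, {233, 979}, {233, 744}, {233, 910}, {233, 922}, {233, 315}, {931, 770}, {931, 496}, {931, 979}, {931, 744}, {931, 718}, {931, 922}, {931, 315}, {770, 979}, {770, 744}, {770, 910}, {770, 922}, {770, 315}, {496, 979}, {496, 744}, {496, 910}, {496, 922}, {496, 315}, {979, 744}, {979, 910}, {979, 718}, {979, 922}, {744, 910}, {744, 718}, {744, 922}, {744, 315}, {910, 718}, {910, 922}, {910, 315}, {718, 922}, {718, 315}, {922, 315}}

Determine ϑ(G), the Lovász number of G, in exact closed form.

7

deg(922) = 20; N(922) = {290, 531, 213, 541, 702, 834, 704, 449, 301, 625, 622, 233, 931, 770, 496, 979, 744, 910, 718, 315}.
deg(704) = 18; N(704) = {962, 567, 884, 290, 531, 213, 449, 301, 646, 622, 233, 931, 770, 496, 744, 910, 718, 922}.
deg(290) = 22; N(290) = {962, 567, 884, 531, 541, 702, 834, 704, 449, 301, 646, 625, 233, 931, 770, 496, 979, 744, 910, 718, 922, 315}.
deg(622) = 22; N(622) = {962, 567, 884, 531, 541, 702, 834, 704, 449, 301, 646, 625, 233, 931, 770, 496, 979, 744, 910, 718, 922, 315}.
Complete multipartite on [7, 5, 5, 3, 3, 2]: sandwich collapses at ϑ=7.
ϑ(G) ≈ 7.000000.
Check 7 ≤ 7 ≤ 7: collapsed.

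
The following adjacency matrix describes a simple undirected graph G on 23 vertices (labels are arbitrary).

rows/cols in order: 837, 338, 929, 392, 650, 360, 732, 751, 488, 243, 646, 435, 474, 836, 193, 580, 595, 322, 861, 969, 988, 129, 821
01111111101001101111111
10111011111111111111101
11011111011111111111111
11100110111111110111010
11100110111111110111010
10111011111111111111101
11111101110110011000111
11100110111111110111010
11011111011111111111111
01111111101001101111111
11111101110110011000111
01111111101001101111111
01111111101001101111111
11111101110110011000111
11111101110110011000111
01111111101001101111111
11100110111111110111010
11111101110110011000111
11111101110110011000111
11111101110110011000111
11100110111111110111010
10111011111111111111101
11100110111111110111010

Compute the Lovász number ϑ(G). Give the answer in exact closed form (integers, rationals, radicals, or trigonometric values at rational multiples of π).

7

N(338) = {837, 929, 392, 650, 732, 751, 488, 243, 646, 435, 474, 836, 193, 580, 595, 322, 861, 969, 988, 821}, |N(338)| = 20.
deg(580) = 18; N(580) = {338, 929, 392, 650, 360, 732, 751, 488, 646, 836, 193, 595, 322, 861, 969, 988, 129, 821}.
N(392) = {837, 338, 929, 360, 732, 488, 243, 646, 435, 474, 836, 193, 580, 322, 861, 969, 129}, |N(392)| = 17.
deg(243) = 18; N(243) = {338, 929, 392, 650, 360, 732, 751, 488, 646, 836, 193, 595, 322, 861, 969, 988, 129, 821}.
5 parts of sizes [7, 6, 5, 3, 2]; α(G) = 7 = ϑ (perfect).
ϑ(G) ≈ 7.00000.
Sandwich: α(G)=7 ≤ ϑ(G)=7 ≤ χ(Ḡ)=7 (collapsed).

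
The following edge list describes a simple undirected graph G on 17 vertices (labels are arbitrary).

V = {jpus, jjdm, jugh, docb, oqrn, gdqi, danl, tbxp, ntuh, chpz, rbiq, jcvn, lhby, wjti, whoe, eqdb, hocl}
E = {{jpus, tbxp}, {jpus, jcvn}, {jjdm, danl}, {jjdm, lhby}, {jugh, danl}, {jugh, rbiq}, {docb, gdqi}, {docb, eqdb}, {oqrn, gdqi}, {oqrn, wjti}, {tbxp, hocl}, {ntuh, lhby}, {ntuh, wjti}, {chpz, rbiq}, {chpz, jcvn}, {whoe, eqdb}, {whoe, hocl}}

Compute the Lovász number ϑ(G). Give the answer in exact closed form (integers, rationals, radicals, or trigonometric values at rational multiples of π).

deg(jpus) = 2; N(jpus) = {tbxp, jcvn}.
deg(ntuh) = 2; N(ntuh) = {lhby, wjti}.
Vertex chpz has 2 neighbors: rbiq, jcvn.
N(tbxp) = {jpus, hocl}, |N(tbxp)| = 2.
2-regular, N=17; the odd cycle C_{17}.
A has 9 distinct eigenvalues ≈ [2.0, 1.864944, 1.478018, 0.891477, 0.184537, -0.547326, -1.205269, -1.700434, -1.965946].
−17·(-2*cos(pi/17)) / ((2)−(-2*cos(pi/17))) = 17*cos(pi/17)/(cos(pi/17) + 1) = ϑ(G).
≈ 8.4270143 (to 7 d.p.).
Lovász sandwich 8 ≤ 17*cos(pi/17)/(cos(pi/17) + 1) ≤ 9: both strict.

17*cos(pi/17)/(cos(pi/17) + 1)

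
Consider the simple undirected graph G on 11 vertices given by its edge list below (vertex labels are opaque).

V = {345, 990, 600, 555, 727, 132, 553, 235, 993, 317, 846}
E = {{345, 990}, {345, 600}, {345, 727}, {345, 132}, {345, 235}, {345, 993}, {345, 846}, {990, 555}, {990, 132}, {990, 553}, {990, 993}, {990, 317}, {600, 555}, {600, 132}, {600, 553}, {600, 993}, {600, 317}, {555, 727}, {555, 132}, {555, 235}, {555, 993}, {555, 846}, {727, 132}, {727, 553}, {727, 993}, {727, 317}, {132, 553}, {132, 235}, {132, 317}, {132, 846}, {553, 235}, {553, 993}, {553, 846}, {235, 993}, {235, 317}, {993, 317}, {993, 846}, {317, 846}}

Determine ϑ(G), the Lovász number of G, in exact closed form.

N(553) = {990, 600, 727, 132, 235, 993, 846}, |N(553)| = 7.
Vertex 993 has 9 neighbors: 345, 990, 600, 555, 727, 553, 235, 317, 846.
N(846) = {345, 555, 132, 553, 993, 317}, |N(846)| = 6.
Vertex 317 has 7 neighbors: 990, 600, 727, 132, 235, 993, 846.
G = K_{5,4,2}: α = 5 = χ(Ḡ), so ϑ = 5.
ϑ(G) ≈ 5.0000000.
α=5, χ(Ḡ)=5; ϑ=5 lies between (collapsed).

5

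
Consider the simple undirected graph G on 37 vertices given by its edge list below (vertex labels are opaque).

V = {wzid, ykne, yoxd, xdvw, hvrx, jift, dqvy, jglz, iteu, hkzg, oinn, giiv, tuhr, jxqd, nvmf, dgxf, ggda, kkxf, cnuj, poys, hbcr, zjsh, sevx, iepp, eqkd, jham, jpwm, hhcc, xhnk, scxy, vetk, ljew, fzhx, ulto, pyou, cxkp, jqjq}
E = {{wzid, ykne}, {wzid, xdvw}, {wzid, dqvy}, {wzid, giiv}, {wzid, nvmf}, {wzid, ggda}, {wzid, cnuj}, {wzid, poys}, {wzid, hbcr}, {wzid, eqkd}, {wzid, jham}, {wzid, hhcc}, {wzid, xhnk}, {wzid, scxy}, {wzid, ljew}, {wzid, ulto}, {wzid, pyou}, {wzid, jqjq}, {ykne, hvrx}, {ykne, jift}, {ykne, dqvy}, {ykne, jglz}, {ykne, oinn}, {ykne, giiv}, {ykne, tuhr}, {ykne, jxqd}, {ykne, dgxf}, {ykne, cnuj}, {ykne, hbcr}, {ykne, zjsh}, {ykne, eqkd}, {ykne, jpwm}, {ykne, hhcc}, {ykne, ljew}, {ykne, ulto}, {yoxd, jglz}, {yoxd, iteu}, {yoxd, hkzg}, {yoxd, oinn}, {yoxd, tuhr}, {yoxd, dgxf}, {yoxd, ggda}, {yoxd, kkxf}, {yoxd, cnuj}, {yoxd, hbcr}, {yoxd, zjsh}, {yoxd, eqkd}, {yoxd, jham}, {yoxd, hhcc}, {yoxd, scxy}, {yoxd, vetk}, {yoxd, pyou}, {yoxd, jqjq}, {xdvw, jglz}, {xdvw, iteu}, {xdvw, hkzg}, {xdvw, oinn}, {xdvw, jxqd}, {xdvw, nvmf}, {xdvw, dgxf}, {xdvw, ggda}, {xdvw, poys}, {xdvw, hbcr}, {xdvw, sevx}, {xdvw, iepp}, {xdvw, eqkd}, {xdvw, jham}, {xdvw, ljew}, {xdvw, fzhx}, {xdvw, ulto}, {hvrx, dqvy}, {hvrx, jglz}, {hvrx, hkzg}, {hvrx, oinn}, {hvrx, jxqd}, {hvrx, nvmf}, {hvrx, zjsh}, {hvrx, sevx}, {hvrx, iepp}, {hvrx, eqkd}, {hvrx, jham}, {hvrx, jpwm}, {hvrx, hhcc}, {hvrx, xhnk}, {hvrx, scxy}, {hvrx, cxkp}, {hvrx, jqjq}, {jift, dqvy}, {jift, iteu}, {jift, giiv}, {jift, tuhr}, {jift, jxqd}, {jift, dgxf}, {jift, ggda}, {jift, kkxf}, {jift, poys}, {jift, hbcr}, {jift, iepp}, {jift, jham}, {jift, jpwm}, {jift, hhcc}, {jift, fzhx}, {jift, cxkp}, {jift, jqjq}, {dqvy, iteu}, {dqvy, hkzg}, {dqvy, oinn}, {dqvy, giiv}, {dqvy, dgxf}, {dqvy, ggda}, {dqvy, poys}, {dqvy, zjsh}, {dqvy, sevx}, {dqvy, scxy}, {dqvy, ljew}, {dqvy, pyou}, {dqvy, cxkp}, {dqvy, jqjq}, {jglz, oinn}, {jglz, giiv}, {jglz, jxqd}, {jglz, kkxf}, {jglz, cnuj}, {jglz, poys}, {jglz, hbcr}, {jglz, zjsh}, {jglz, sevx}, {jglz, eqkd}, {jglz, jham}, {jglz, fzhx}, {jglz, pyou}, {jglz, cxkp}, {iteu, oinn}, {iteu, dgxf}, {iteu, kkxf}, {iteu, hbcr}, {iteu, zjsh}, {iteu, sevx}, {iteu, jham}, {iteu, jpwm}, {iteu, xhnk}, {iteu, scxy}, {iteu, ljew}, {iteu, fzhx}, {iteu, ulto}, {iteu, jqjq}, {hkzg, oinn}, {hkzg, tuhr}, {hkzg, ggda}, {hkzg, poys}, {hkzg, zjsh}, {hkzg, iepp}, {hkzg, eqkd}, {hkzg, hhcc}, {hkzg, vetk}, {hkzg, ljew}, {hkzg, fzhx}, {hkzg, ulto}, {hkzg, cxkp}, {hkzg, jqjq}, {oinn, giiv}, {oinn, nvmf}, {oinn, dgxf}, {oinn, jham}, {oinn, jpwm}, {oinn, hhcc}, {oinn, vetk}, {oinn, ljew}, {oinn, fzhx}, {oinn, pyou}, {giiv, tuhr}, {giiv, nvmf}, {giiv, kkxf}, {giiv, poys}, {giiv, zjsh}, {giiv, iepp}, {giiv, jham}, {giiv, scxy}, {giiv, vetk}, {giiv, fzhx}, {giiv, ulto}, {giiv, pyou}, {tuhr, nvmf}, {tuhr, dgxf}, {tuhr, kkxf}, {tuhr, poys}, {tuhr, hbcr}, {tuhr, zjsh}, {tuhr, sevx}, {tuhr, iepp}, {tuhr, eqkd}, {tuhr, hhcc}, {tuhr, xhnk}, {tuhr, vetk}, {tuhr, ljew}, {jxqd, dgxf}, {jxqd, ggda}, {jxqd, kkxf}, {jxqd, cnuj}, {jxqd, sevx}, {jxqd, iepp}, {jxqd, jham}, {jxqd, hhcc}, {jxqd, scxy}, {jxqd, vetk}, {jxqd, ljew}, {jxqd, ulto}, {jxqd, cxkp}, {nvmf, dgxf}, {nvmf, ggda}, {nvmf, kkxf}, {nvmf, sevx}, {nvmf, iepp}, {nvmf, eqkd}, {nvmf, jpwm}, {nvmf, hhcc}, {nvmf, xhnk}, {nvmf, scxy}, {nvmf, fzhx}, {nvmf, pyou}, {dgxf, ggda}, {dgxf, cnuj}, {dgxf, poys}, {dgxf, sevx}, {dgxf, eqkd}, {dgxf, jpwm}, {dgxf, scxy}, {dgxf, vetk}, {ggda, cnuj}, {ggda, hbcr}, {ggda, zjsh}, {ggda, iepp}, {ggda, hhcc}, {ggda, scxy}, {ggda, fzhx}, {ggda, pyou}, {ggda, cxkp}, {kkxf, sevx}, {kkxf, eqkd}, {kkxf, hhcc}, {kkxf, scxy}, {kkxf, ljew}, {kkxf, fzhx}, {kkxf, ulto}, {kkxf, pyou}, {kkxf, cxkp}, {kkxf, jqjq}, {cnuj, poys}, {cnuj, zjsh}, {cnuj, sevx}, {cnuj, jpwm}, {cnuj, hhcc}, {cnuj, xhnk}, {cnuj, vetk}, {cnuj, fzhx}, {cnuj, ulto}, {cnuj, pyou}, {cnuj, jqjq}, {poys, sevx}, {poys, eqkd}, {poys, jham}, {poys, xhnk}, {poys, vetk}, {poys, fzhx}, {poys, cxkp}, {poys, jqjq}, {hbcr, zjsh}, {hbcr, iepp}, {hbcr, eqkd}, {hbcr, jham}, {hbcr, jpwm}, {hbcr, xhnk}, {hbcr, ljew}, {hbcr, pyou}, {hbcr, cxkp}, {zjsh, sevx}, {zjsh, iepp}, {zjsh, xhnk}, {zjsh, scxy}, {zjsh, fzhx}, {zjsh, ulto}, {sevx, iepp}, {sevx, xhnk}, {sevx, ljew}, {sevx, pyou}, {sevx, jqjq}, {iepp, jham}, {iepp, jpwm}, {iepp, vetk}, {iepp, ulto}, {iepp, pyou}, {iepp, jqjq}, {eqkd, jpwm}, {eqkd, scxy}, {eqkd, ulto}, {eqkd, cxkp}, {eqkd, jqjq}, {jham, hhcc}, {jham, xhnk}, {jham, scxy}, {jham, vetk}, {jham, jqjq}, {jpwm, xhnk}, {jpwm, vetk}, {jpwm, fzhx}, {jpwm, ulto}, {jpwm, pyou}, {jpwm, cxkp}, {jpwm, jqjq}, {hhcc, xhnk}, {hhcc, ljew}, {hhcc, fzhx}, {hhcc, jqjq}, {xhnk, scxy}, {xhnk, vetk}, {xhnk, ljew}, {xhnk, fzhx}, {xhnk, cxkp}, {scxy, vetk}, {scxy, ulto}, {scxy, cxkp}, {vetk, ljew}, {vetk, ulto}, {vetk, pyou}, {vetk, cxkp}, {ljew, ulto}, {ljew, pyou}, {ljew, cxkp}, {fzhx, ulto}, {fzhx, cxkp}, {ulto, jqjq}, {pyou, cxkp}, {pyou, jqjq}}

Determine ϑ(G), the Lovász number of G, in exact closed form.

sqrt(37)

Vertex hvrx has 18 neighbors: ykne, dqvy, jglz, hkzg, oinn, jxqd, nvmf, zjsh, sevx, iepp, eqkd, jham, jpwm, hhcc, xhnk, scxy, cxkp, jqjq.
N(scxy) = {wzid, yoxd, hvrx, dqvy, iteu, giiv, jxqd, nvmf, dgxf, ggda, kkxf, zjsh, eqkd, jham, xhnk, vetk, ulto, cxkp}, |N(scxy)| = 18.
N(jxqd) = {ykne, xdvw, hvrx, jift, jglz, dgxf, ggda, kkxf, cnuj, sevx, iepp, jham, hhcc, scxy, vetk, ljew, ulto, cxkp}, |N(jxqd)| = 18.
N(eqkd) = {wzid, ykne, yoxd, xdvw, hvrx, jglz, hkzg, tuhr, nvmf, dgxf, kkxf, poys, hbcr, jpwm, scxy, ulto, cxkp, jqjq}, |N(eqkd)| = 18.
G on 37 vertices is 18-regular; strongly regular (37,18,8,9).
spec(A) ≈ [18.0, 2.5414, -3.5414] (distinct, 4 d.p.).
−37·(-sqrt(37)/2 - 1/2) / ((18)−(-sqrt(37)/2 - 1/2)) = sqrt(37) = ϑ(G).
= 6.08276253… (decimal).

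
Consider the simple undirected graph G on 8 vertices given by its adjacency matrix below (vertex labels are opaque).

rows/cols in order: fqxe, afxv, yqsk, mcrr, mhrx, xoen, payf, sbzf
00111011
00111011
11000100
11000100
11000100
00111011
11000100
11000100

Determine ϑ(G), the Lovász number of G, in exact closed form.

Vertex mhrx has 3 neighbors: fqxe, afxv, xoen.
N(yqsk) = {fqxe, afxv, xoen}, |N(yqsk)| = 3.
N(afxv) = {yqsk, mcrr, mhrx, payf, sbzf}, |N(afxv)| = 5.
N(mcrr) = {fqxe, afxv, xoen}, |N(mcrr)| = 3.
K_{5,3} (perfect); ϑ(G) = α(G) = max{5,3} = 5.
ϑ(G) ≈ 5.0000.
Sandwich: α(G)=5 ≤ ϑ(G)=5 ≤ χ(Ḡ)=5 (collapsed).

5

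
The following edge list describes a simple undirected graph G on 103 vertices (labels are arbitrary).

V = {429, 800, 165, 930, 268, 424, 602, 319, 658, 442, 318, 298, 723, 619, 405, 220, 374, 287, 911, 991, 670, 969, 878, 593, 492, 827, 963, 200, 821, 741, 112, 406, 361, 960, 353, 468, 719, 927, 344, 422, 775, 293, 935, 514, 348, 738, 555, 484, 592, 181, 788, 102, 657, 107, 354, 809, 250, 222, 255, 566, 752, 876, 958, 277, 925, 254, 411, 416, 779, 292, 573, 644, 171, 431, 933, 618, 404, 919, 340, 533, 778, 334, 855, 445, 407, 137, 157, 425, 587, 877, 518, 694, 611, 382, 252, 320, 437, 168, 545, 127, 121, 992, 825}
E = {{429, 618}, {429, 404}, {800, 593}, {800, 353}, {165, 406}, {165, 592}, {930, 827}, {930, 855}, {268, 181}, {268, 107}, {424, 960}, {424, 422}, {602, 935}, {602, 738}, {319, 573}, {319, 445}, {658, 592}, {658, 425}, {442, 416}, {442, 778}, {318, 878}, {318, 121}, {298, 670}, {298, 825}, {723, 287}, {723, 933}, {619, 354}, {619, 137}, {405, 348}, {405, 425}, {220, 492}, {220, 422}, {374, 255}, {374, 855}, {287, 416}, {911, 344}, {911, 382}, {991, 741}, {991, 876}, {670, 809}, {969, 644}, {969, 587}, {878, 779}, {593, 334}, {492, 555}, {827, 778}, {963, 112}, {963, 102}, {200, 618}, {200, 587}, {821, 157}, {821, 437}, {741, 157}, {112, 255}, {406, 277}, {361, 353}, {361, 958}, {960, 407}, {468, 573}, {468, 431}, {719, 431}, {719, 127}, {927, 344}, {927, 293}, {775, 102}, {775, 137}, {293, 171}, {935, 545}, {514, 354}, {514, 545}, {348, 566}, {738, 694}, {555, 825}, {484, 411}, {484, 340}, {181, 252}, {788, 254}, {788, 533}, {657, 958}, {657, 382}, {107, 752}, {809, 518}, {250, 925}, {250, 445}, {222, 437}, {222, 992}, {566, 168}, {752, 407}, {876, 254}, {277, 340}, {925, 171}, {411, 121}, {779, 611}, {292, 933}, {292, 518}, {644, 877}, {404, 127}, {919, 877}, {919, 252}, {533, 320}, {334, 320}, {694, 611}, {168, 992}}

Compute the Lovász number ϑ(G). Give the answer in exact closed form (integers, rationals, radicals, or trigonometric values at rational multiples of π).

Vertex 788 has 2 neighbors: 254, 533.
Vertex 592 has 2 neighbors: 165, 658.
Vertex 492 has 2 neighbors: 220, 555.
N(775) = {102, 137}, |N(775)| = 2.
deg(v) = 2 for all v (|V|=103); this is C_{103}, the 103-cycle.
spec(A) ≈ [2.0, 1.99628, 1.98513, 1.9666, 1.94076, 1.90769, 1.86752, 1.82041, 1.76653, 1.70608, 1.63928, 1.56638, 1.48765, 1.40339, 1.31391, 1.21954, 1.12063, 1.01756, 0.9107, 0.80045, 0.68722, 0.57144, 0.45353, 0.33394, 0.2131, 0.09147, -0.0305, -0.15236, -0.27365, -0.39392, -0.51273, -0.62963, -0.74418, -0.85597, -0.96458, -1.06959, -1.17063, -1.26731, -1.35928, -1.44619, -1.52772, -1.60357, -1.67345, -1.73711, -1.79431, -1.84483, -1.88849, -1.92512, -1.95459, -1.97679, -1.99163, -1.99907] (distinct, 5 d.p.).
With N=103: ϑ(G) = 103·(-(-1)*2*cos(pi/103))/(2−(-2*cos(pi/103))) = 103*cos(pi/103)/(cos(pi/103) + 1).
ϑ(G) ≈ 51.48802.
α=51, χ(Ḡ)=52; ϑ=103*cos(pi/103)/(cos(pi/103) + 1) lies between (both strict).

103*cos(pi/103)/(cos(pi/103) + 1)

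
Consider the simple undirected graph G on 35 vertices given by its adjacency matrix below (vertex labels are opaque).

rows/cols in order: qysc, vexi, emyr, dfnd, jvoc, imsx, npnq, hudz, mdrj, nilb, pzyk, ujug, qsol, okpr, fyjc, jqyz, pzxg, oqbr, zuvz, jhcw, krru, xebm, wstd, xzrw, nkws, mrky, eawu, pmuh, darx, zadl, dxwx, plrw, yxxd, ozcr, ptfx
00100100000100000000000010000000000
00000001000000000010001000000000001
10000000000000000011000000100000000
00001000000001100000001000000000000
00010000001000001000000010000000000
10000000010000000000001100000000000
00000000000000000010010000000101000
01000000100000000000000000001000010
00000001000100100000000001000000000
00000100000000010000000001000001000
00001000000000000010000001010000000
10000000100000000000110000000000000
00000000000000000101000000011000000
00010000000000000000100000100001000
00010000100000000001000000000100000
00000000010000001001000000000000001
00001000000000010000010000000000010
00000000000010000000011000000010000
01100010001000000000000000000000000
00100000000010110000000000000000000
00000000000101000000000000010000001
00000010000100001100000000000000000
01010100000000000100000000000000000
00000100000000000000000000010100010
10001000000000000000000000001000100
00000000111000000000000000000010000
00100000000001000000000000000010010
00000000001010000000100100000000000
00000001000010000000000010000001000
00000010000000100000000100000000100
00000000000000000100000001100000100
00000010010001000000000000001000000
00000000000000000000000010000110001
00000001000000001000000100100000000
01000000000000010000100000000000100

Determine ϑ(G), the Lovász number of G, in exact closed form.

15

Vertex npnq has 4 neighbors: zuvz, xebm, zadl, plrw.
N(ujug) = {qysc, mdrj, krru, xebm}, |N(ujug)| = 4.
Vertex dxwx has 4 neighbors: oqbr, mrky, eawu, yxxd.
Vertex vexi has 4 neighbors: hudz, zuvz, wstd, ptfx.
G on 35 vertices is 4-regular; Kneser-type, 3-subsets of [7].
spec(A) ≈ [4.0, 2.0, -1.0, -3.0] (distinct, 4 d.p.).
Lovász (edge-transitive): ϑ = −35·(-3)/((4)−(-3)) = 15.
= 15.000000000… (decimal).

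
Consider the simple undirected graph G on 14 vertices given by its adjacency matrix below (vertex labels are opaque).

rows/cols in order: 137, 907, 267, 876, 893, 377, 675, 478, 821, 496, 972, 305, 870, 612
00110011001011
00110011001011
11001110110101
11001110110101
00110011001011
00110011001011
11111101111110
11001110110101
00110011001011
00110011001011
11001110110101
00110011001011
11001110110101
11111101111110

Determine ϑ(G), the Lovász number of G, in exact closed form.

deg(870) = 9; N(870) = {137, 907, 893, 377, 675, 821, 496, 305, 612}.
Vertex 267 has 9 neighbors: 137, 907, 893, 377, 675, 821, 496, 305, 612.
N(137) = {267, 876, 675, 478, 972, 870, 612}, |N(137)| = 7.
Vertex 377 has 7 neighbors: 267, 876, 675, 478, 972, 870, 612.
3 parts of sizes [7, 5, 2]; α(G) = 7 = ϑ (perfect).
ϑ(G) ≈ 7.000000000.
Sandwich: α(G)=7 ≤ ϑ(G)=7 ≤ χ(Ḡ)=7 (collapsed).

7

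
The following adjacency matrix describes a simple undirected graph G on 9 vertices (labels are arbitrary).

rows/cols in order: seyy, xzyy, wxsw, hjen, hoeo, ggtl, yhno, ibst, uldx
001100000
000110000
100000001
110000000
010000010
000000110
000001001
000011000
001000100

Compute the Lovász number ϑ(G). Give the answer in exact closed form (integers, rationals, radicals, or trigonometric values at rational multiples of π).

Vertex ggtl has 2 neighbors: yhno, ibst.
Vertex hjen has 2 neighbors: seyy, xzyy.
deg(ibst) = 2; N(ibst) = {hoeo, ggtl}.
N(wxsw) = {seyy, uldx}, |N(wxsw)| = 2.
Every vertex has degree 2 (N=9); connected 2-regular on 9 ⇒ C_{9}.
A has 5 distinct eigenvalues ≈ [2.0, 1.532089, 0.347296, -1.0, -1.879385].
Lovász: ϑ = −9(-2*cos(pi/9))/(2+-(-1)*2*cos(pi/9)) = 9*cos(pi/9)/(cos(pi/9) + 1).
Numerically 4.3600896.
Check 4 ≤ 9*cos(pi/9)/(cos(pi/9) + 1) ≤ 5: both strict.

9*cos(pi/9)/(cos(pi/9) + 1)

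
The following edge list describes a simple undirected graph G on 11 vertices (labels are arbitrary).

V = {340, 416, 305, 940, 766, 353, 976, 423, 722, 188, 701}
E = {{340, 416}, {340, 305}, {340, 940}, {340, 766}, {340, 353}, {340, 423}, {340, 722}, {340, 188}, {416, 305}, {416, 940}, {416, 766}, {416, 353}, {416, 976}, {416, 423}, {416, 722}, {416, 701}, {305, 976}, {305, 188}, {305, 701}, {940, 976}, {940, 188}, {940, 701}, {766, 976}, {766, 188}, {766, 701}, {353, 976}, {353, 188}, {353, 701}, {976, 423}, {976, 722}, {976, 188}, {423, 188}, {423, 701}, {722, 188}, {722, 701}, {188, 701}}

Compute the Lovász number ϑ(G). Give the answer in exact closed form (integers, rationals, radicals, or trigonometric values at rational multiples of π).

deg(340) = 8; N(340) = {416, 305, 940, 766, 353, 423, 722, 188}.
deg(722) = 5; N(722) = {340, 416, 976, 188, 701}.
Vertex 940 has 5 neighbors: 340, 416, 976, 188, 701.
Vertex 766 has 5 neighbors: 340, 416, 976, 188, 701.
3 parts of sizes [6, 3, 2]; α(G) = 6 = ϑ (perfect).
= 6.00000000… (decimal).
Sandwich: α(G)=6 ≤ ϑ(G)=6 ≤ χ(Ḡ)=6 (collapsed).

6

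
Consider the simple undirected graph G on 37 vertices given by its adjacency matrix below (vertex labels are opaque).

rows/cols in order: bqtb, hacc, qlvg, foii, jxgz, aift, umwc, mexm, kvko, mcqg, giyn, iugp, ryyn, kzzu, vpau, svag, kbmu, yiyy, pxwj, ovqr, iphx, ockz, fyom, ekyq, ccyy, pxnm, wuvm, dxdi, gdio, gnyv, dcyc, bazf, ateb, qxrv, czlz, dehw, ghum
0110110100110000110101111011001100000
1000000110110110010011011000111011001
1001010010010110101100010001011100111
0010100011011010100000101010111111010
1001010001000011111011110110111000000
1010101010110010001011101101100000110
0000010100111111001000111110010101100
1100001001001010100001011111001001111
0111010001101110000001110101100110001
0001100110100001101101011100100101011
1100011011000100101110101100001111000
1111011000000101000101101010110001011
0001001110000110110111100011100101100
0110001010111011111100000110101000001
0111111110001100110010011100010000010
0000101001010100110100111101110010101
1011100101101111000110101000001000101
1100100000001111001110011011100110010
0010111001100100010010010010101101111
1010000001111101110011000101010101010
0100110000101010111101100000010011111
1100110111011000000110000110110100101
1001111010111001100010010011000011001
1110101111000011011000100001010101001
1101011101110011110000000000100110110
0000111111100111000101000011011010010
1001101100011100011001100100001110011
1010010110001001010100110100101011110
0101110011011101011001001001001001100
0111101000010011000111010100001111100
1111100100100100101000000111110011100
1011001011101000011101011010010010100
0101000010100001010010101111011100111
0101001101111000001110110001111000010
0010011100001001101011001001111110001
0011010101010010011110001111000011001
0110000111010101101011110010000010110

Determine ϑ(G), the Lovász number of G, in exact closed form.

Vertex umwc has 18 neighbors: aift, mexm, giyn, iugp, ryyn, kzzu, vpau, svag, pxwj, fyom, ekyq, ccyy, pxnm, wuvm, gnyv, bazf, qxrv, czlz.
Vertex qxrv has 18 neighbors: hacc, foii, umwc, mexm, mcqg, giyn, iugp, ryyn, pxwj, ovqr, iphx, fyom, ekyq, dxdi, gdio, gnyv, dcyc, dehw.
N(gdio) = {hacc, foii, jxgz, aift, kvko, mcqg, iugp, ryyn, kzzu, svag, yiyy, pxwj, ockz, ccyy, dxdi, dcyc, qxrv, czlz}, |N(gdio)| = 18.
N(czlz) = {qlvg, aift, umwc, mexm, ryyn, svag, kbmu, pxwj, iphx, ockz, ccyy, dxdi, gdio, gnyv, dcyc, bazf, ateb, ghum}, |N(czlz)| = 18.
37-vertex 18-regular graph: strongly regular (37,18,8,9).
Distinct eigenvalues (to 4 d.p.): [18.0, 2.5414, -3.5414].
−37·(-sqrt(37)/2 - 1/2) / ((18)−(-sqrt(37)/2 - 1/2)) = sqrt(37) = ϑ(G).
Numerically 6.08276253.

sqrt(37)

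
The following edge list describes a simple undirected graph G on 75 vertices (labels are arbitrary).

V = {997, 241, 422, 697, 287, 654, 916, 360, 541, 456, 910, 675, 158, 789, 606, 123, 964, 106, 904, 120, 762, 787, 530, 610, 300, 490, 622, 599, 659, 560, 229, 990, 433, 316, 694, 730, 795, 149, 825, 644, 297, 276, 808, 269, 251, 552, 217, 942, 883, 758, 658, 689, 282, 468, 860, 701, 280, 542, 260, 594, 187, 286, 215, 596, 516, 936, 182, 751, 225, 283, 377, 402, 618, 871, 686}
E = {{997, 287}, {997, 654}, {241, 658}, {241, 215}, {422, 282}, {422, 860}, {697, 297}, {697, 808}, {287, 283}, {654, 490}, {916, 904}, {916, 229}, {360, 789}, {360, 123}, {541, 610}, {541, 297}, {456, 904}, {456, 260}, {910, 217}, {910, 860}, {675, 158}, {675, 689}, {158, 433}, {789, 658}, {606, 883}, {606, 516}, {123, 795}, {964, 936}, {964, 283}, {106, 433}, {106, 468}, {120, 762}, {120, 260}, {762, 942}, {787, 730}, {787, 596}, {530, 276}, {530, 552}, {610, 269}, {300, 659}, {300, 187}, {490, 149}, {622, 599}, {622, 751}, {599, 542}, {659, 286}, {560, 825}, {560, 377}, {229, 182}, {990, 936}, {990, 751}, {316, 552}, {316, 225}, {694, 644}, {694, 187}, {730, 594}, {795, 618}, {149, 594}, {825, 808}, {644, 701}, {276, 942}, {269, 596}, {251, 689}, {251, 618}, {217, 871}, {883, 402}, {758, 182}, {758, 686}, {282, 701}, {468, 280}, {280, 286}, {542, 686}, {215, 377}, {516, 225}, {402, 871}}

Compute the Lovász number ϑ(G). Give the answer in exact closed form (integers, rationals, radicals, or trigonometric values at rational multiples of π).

75*cos(pi/75)/(cos(pi/75) + 1)

deg(990) = 2; N(990) = {936, 751}.
N(606) = {883, 516}, |N(606)| = 2.
Vertex 106 has 2 neighbors: 433, 468.
N(916) = {904, 229}, |N(916)| = 2.
Every vertex has degree 2 (N=75); a single 75-cycle (edge-transitive).
A has 38 distinct eigenvalues ≈ [2.0, 1.992986, 1.971992, 1.937166, 1.888753, 1.827091, 1.752613, 1.665842, 1.567387, 1.457937, 1.338261, 1.209198, 1.071654, 0.926592, 0.775031, 0.618034, 0.456702, 0.292166, 0.125581, -0.041885, -0.209057, -0.374763, -0.53784, -0.697144, -0.851559, -1.0, -1.141427, -1.274848, -1.399327, -1.51399, -1.618034, -1.710729, -1.791424, -1.859553, -1.914639, -1.956295, -1.984229, -1.998246].
−75·(-2*cos(pi/75)) / ((2)−(-2*cos(pi/75))) = 75*cos(pi/75)/(cos(pi/75) + 1) = ϑ(G).
ϑ(G) ≈ 37.48355.
Check 37 ≤ 75*cos(pi/75)/(cos(pi/75) + 1) ≤ 38: both strict.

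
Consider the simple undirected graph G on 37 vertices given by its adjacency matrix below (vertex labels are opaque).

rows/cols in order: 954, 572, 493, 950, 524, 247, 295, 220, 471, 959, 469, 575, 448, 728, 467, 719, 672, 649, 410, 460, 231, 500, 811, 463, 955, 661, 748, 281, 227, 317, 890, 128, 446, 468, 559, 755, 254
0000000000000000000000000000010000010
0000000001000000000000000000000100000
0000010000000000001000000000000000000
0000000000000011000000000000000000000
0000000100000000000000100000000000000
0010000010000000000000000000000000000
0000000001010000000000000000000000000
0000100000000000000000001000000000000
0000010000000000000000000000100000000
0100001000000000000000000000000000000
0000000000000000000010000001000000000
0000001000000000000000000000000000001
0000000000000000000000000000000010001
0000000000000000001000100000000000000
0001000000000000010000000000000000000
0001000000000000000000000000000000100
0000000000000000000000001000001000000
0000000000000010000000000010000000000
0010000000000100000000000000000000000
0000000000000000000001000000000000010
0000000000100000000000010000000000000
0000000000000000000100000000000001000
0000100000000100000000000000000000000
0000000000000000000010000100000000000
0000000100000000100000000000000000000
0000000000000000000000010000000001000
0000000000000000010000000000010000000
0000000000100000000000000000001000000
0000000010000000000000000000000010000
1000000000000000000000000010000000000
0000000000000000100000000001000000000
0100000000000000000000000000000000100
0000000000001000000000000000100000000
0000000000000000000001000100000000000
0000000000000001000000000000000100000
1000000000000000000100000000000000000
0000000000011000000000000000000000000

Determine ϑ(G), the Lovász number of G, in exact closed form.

37*cos(pi/37)/(cos(pi/37) + 1)

deg(468) = 2; N(468) = {500, 661}.
deg(572) = 2; N(572) = {959, 128}.
N(890) = {672, 281}, |N(890)| = 2.
N(254) = {575, 448}, |N(254)| = 2.
Regular of degree 2 on 37 vertices: connected 2-regular on 37 ⇒ C_{37}.
A has 19 distinct eigenvalues ≈ [2.0, 1.9712, 1.8858, 1.746, 1.5561, 1.3213, 1.0486, 0.7457, 0.4214, 0.0849, -0.254, -0.5856, -0.9004, -1.1893, -1.4439, -1.657, -1.8225, -1.9355, -1.9928].
−37·(-2*cos(pi/37)) / ((2)−(-2*cos(pi/37))) = 37*cos(pi/37)/(cos(pi/37) + 1) = ϑ(G).
≈ 18.4666 (to 4 d.p.).
α=18, χ(Ḡ)=19; ϑ=37*cos(pi/37)/(cos(pi/37) + 1) lies between (both strict).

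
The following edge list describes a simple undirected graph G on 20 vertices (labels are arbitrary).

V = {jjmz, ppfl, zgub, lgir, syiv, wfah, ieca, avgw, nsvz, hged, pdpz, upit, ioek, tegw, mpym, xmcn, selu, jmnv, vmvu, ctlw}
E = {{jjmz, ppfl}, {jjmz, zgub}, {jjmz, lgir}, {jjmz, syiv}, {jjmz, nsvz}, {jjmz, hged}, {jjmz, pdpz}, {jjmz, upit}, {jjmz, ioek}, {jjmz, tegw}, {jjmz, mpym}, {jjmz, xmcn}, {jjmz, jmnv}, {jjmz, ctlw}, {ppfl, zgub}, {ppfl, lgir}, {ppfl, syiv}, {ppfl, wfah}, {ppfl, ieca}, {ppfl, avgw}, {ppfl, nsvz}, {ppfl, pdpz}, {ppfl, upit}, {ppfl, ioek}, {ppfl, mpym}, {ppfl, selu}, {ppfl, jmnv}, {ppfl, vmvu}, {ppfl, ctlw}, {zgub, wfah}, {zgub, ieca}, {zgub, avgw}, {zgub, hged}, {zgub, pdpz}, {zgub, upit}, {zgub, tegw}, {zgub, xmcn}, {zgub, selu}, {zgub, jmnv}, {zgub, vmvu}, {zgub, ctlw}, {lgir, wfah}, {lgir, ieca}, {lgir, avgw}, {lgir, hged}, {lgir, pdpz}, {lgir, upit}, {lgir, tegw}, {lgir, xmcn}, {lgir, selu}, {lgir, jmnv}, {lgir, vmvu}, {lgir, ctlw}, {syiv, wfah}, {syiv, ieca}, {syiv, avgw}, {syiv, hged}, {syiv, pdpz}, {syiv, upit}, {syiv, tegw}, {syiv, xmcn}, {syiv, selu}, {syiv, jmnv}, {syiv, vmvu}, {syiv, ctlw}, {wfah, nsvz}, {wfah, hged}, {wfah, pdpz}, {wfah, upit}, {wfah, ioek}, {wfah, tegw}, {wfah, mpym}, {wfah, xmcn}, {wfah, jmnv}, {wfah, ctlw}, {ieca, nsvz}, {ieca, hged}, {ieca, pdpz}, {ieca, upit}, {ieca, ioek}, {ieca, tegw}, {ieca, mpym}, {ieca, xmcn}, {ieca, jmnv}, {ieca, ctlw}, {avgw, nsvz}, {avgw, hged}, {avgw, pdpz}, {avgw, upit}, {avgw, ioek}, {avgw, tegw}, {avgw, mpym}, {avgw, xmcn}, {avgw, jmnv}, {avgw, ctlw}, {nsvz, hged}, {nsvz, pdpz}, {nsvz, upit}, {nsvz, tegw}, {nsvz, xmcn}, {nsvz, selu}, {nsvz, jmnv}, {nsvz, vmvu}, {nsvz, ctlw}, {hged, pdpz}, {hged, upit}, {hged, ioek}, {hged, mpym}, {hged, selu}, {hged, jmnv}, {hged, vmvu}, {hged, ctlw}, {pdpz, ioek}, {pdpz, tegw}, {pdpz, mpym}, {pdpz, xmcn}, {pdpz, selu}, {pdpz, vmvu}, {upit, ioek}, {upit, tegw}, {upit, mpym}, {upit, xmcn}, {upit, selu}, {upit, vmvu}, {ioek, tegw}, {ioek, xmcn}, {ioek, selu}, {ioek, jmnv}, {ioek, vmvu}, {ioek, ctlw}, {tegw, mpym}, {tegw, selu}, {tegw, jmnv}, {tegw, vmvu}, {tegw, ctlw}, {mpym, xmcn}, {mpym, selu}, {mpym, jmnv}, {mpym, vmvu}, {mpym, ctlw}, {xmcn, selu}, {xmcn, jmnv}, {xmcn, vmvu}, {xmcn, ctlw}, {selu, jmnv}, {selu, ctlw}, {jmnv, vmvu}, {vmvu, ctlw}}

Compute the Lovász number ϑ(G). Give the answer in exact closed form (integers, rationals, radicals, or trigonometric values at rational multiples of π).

6

Vertex tegw has 16 neighbors: jjmz, zgub, lgir, syiv, wfah, ieca, avgw, nsvz, pdpz, upit, ioek, mpym, selu, jmnv, vmvu, ctlw.
N(pdpz) = {jjmz, ppfl, zgub, lgir, syiv, wfah, ieca, avgw, nsvz, hged, ioek, tegw, mpym, xmcn, selu, vmvu}, |N(pdpz)| = 16.
deg(jmnv) = 16; N(jmnv) = {jjmz, ppfl, zgub, lgir, syiv, wfah, ieca, avgw, nsvz, hged, ioek, tegw, mpym, xmcn, selu, vmvu}.
deg(mpym) = 14; N(mpym) = {jjmz, ppfl, wfah, ieca, avgw, hged, pdpz, upit, tegw, xmcn, selu, jmnv, vmvu, ctlw}.
K_{6,6,4,4} (perfect); ϑ(G) = α(G) = max{6,6,4,4} = 6.
= 6.000000000… (decimal).
Check 6 ≤ 6 ≤ 6: collapsed.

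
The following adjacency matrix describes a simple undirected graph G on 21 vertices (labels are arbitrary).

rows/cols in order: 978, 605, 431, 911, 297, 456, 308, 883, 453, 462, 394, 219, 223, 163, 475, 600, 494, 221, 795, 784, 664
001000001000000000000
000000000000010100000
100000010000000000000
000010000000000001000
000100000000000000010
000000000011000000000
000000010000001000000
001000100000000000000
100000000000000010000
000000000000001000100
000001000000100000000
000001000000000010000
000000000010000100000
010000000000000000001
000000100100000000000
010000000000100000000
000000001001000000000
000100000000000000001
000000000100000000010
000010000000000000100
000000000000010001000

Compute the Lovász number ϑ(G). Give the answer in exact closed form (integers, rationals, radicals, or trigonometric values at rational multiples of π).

21*cos(pi/21)/(cos(pi/21) + 1)

Vertex 219 has 2 neighbors: 456, 494.
deg(456) = 2; N(456) = {394, 219}.
deg(784) = 2; N(784) = {297, 795}.
Vertex 605 has 2 neighbors: 163, 600.
deg(v) = 2 for all v (|V|=21); a single 21-cycle (edge-transitive).
spec(A) ≈ [2.0, 1.911, 1.652, 1.247, 0.731, 0.149, -0.445, -1.0, -1.466, -1.802, -1.978] (distinct, 3 d.p.).
With N=21: ϑ(G) = 21·(-(-1)*2*cos(pi/21))/(2−(-2*cos(pi/21))) = 21*cos(pi/21)/(cos(pi/21) + 1).
≈ 10.4410 (to 4 d.p.).
10 ≤ 21*cos(pi/21)/(cos(pi/21) + 1) ≤ 11: both strict.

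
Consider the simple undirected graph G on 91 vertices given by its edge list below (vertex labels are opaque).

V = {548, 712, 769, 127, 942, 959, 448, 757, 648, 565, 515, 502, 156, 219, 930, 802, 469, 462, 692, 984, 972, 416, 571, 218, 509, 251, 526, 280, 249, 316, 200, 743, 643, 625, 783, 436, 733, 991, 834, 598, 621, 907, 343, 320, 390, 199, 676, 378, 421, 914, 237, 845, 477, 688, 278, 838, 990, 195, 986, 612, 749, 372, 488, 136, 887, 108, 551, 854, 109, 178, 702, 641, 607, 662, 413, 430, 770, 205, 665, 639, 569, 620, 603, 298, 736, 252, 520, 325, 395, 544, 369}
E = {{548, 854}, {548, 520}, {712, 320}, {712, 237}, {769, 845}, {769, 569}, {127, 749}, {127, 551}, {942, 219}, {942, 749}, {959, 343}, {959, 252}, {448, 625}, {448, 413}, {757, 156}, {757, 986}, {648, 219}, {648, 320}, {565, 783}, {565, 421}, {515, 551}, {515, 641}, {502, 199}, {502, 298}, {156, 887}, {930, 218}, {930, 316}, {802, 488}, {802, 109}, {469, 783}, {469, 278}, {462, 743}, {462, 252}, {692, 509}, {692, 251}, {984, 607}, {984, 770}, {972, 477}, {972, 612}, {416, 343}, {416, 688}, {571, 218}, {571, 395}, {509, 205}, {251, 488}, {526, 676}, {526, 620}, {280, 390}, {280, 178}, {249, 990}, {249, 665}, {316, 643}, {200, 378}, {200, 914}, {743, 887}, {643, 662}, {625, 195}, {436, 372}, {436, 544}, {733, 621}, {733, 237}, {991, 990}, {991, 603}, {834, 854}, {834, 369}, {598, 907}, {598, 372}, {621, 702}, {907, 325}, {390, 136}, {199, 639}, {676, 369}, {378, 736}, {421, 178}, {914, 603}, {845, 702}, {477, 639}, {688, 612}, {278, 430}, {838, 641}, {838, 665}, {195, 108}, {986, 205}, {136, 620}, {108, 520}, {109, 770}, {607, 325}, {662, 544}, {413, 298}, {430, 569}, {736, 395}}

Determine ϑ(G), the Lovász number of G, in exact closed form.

91*cos(pi/91)/(cos(pi/91) + 1)

N(205) = {509, 986}, |N(205)| = 2.
Vertex 372 has 2 neighbors: 436, 598.
N(571) = {218, 395}, |N(571)| = 2.
deg(477) = 2; N(477) = {972, 639}.
2-regular, N=91; connected 2-regular on 91 ⇒ C_{91}.
Distinct eigenvalues (to 3 d.p.): [2.0, 1.995, 1.981, 1.957, 1.924, 1.882, 1.831, 1.771, 1.703, 1.626, 1.542, 1.45, 1.352, 1.247, 1.136, 1.02, 0.899, 0.773, 0.644, 0.512, 0.377, 0.241, 0.104, -0.035, -0.172, -0.309, -0.445, -0.579, -0.709, -0.837, -0.96, -1.079, -1.192, -1.3, -1.402, -1.497, -1.585, -1.665, -1.738, -1.802, -1.858, -1.904, -1.942, -1.97, -1.989, -1.999].
λ_max=2, λ_min=-2*cos(pi/91); ϑ = −91·λ_min/(λ_max−λ_min) = 91*cos(pi/91)/(cos(pi/91) + 1).
= 45.486440158… (decimal).
Check 45 ≤ 91*cos(pi/91)/(cos(pi/91) + 1) ≤ 46: both strict.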